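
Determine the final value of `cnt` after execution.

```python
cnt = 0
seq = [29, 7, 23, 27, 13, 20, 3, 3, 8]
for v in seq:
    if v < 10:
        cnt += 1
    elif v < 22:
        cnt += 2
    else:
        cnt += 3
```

Let's trace through this code step by step.

Initialize: cnt = 0
Initialize: seq = [29, 7, 23, 27, 13, 20, 3, 3, 8]
Entering loop: for v in seq:

After execution: cnt = 17
17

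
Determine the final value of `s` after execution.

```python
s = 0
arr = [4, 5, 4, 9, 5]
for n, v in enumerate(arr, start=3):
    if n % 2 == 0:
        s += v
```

Let's trace through this code step by step.

Initialize: s = 0
Initialize: arr = [4, 5, 4, 9, 5]
Entering loop: for n, v in enumerate(arr, start=3):

After execution: s = 14
14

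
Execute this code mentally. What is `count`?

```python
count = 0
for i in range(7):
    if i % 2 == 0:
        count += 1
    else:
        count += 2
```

Let's trace through this code step by step.

Initialize: count = 0
Entering loop: for i in range(7):

After execution: count = 10
10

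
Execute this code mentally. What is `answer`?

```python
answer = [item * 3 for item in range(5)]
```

Let's trace through this code step by step.

Initialize: answer = [item * 3 for item in range(5)]

After execution: answer = [0, 3, 6, 9, 12]
[0, 3, 6, 9, 12]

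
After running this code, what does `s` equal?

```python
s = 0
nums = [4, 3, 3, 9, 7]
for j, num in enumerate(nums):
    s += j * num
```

Let's trace through this code step by step.

Initialize: s = 0
Initialize: nums = [4, 3, 3, 9, 7]
Entering loop: for j, num in enumerate(nums):

After execution: s = 64
64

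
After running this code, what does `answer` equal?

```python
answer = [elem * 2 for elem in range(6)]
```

Let's trace through this code step by step.

Initialize: answer = [elem * 2 for elem in range(6)]

After execution: answer = [0, 2, 4, 6, 8, 10]
[0, 2, 4, 6, 8, 10]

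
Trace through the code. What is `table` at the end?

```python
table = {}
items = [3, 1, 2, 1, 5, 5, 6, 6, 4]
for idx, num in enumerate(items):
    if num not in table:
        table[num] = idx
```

Let's trace through this code step by step.

Initialize: table = {}
Initialize: items = [3, 1, 2, 1, 5, 5, 6, 6, 4]
Entering loop: for idx, num in enumerate(items):

After execution: table = {3: 0, 1: 1, 2: 2, 5: 4, 6: 6, 4: 8}
{3: 0, 1: 1, 2: 2, 5: 4, 6: 6, 4: 8}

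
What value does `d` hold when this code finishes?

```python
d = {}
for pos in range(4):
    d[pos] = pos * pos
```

Let's trace through this code step by step.

Initialize: d = {}
Entering loop: for pos in range(4):

After execution: d = {0: 0, 1: 1, 2: 4, 3: 9}
{0: 0, 1: 1, 2: 4, 3: 9}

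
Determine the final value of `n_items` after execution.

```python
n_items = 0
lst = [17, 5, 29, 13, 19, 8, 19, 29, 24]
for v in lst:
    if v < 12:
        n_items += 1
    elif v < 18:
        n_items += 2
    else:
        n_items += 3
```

Let's trace through this code step by step.

Initialize: n_items = 0
Initialize: lst = [17, 5, 29, 13, 19, 8, 19, 29, 24]
Entering loop: for v in lst:

After execution: n_items = 21
21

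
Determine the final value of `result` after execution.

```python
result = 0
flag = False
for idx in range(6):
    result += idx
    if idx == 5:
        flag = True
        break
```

Let's trace through this code step by step.

Initialize: result = 0
Initialize: flag = False
Entering loop: for idx in range(6):

After execution: result = 15
15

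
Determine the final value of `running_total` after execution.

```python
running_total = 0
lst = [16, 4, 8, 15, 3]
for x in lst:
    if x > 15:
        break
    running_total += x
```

Let's trace through this code step by step.

Initialize: running_total = 0
Initialize: lst = [16, 4, 8, 15, 3]
Entering loop: for x in lst:

After execution: running_total = 0
0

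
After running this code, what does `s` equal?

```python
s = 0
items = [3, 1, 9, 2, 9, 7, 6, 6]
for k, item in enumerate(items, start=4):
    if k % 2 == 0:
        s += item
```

Let's trace through this code step by step.

Initialize: s = 0
Initialize: items = [3, 1, 9, 2, 9, 7, 6, 6]
Entering loop: for k, item in enumerate(items, start=4):

After execution: s = 27
27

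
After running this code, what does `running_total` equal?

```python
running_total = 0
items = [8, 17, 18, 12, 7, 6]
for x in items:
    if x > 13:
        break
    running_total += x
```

Let's trace through this code step by step.

Initialize: running_total = 0
Initialize: items = [8, 17, 18, 12, 7, 6]
Entering loop: for x in items:

After execution: running_total = 8
8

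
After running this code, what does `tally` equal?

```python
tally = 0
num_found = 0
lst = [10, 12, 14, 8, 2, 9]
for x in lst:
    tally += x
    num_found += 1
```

Let's trace through this code step by step.

Initialize: tally = 0
Initialize: num_found = 0
Initialize: lst = [10, 12, 14, 8, 2, 9]
Entering loop: for x in lst:

After execution: tally = 55
55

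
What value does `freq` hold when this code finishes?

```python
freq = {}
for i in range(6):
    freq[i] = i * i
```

Let's trace through this code step by step.

Initialize: freq = {}
Entering loop: for i in range(6):

After execution: freq = {0: 0, 1: 1, 2: 4, 3: 9, 4: 16, 5: 25}
{0: 0, 1: 1, 2: 4, 3: 9, 4: 16, 5: 25}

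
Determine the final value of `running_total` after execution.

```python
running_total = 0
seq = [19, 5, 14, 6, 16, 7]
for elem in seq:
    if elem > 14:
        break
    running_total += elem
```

Let's trace through this code step by step.

Initialize: running_total = 0
Initialize: seq = [19, 5, 14, 6, 16, 7]
Entering loop: for elem in seq:

After execution: running_total = 0
0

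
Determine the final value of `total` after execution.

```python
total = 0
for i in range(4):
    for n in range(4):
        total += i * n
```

Let's trace through this code step by step.

Initialize: total = 0
Entering loop: for i in range(4):

After execution: total = 36
36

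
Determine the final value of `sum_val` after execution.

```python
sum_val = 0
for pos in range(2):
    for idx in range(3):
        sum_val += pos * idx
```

Let's trace through this code step by step.

Initialize: sum_val = 0
Entering loop: for pos in range(2):

After execution: sum_val = 3
3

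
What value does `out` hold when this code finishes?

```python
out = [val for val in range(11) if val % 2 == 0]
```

Let's trace through this code step by step.

Initialize: out = [val for val in range(11) if val % 2 == 0]

After execution: out = [0, 2, 4, 6, 8, 10]
[0, 2, 4, 6, 8, 10]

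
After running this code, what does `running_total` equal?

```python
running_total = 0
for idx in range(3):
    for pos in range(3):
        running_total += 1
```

Let's trace through this code step by step.

Initialize: running_total = 0
Entering loop: for idx in range(3):

After execution: running_total = 9
9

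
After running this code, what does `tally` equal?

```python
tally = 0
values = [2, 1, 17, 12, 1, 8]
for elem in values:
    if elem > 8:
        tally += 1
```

Let's trace through this code step by step.

Initialize: tally = 0
Initialize: values = [2, 1, 17, 12, 1, 8]
Entering loop: for elem in values:

After execution: tally = 2
2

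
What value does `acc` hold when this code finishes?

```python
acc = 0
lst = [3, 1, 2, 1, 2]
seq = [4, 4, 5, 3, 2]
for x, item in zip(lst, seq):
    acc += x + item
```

Let's trace through this code step by step.

Initialize: acc = 0
Initialize: lst = [3, 1, 2, 1, 2]
Initialize: seq = [4, 4, 5, 3, 2]
Entering loop: for x, item in zip(lst, seq):

After execution: acc = 27
27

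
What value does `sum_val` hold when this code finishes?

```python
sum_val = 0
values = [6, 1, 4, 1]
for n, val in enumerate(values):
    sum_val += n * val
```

Let's trace through this code step by step.

Initialize: sum_val = 0
Initialize: values = [6, 1, 4, 1]
Entering loop: for n, val in enumerate(values):

After execution: sum_val = 12
12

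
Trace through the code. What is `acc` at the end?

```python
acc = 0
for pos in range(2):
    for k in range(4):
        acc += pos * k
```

Let's trace through this code step by step.

Initialize: acc = 0
Entering loop: for pos in range(2):

After execution: acc = 6
6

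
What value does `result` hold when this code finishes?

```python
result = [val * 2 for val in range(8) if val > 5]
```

Let's trace through this code step by step.

Initialize: result = [val * 2 for val in range(8) if val > 5]

After execution: result = [12, 14]
[12, 14]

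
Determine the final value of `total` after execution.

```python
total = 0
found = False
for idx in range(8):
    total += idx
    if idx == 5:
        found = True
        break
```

Let's trace through this code step by step.

Initialize: total = 0
Initialize: found = False
Entering loop: for idx in range(8):

After execution: total = 15
15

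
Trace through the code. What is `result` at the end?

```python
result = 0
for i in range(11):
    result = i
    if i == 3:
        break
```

Let's trace through this code step by step.

Initialize: result = 0
Entering loop: for i in range(11):

After execution: result = 3
3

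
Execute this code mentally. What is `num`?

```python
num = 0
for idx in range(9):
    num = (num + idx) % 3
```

Let's trace through this code step by step.

Initialize: num = 0
Entering loop: for idx in range(9):

After execution: num = 0
0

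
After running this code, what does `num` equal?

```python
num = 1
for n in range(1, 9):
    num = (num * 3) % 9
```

Let's trace through this code step by step.

Initialize: num = 1
Entering loop: for n in range(1, 9):

After execution: num = 0
0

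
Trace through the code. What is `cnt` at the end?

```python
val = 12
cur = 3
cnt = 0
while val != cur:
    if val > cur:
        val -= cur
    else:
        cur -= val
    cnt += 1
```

Let's trace through this code step by step.

Initialize: val = 12
Initialize: cur = 3
Initialize: cnt = 0
Entering loop: while val != cur:

After execution: cnt = 3
3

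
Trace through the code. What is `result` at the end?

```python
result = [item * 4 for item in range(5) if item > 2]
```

Let's trace through this code step by step.

Initialize: result = [item * 4 for item in range(5) if item > 2]

After execution: result = [12, 16]
[12, 16]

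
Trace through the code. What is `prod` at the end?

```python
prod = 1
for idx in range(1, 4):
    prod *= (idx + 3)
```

Let's trace through this code step by step.

Initialize: prod = 1
Entering loop: for idx in range(1, 4):

After execution: prod = 120
120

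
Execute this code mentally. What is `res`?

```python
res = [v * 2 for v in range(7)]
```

Let's trace through this code step by step.

Initialize: res = [v * 2 for v in range(7)]

After execution: res = [0, 2, 4, 6, 8, 10, 12]
[0, 2, 4, 6, 8, 10, 12]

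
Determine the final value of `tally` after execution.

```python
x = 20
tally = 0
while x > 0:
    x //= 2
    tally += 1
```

Let's trace through this code step by step.

Initialize: x = 20
Initialize: tally = 0
Entering loop: while x > 0:

After execution: tally = 5
5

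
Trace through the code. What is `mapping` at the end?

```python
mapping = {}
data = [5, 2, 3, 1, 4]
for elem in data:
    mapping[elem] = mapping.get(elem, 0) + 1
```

Let's trace through this code step by step.

Initialize: mapping = {}
Initialize: data = [5, 2, 3, 1, 4]
Entering loop: for elem in data:

After execution: mapping = {5: 1, 2: 1, 3: 1, 1: 1, 4: 1}
{5: 1, 2: 1, 3: 1, 1: 1, 4: 1}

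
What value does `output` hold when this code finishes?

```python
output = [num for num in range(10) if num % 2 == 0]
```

Let's trace through this code step by step.

Initialize: output = [num for num in range(10) if num % 2 == 0]

After execution: output = [0, 2, 4, 6, 8]
[0, 2, 4, 6, 8]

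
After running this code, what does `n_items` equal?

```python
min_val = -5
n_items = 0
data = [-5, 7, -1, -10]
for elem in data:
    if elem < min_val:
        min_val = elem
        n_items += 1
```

Let's trace through this code step by step.

Initialize: min_val = -5
Initialize: n_items = 0
Initialize: data = [-5, 7, -1, -10]
Entering loop: for elem in data:

After execution: n_items = 1
1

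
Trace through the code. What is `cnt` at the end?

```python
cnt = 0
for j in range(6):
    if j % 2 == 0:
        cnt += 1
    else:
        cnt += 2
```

Let's trace through this code step by step.

Initialize: cnt = 0
Entering loop: for j in range(6):

After execution: cnt = 9
9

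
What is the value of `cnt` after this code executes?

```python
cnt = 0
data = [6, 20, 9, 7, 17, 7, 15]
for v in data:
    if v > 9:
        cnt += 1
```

Let's trace through this code step by step.

Initialize: cnt = 0
Initialize: data = [6, 20, 9, 7, 17, 7, 15]
Entering loop: for v in data:

After execution: cnt = 3
3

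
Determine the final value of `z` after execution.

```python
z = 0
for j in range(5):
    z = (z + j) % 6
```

Let's trace through this code step by step.

Initialize: z = 0
Entering loop: for j in range(5):

After execution: z = 4
4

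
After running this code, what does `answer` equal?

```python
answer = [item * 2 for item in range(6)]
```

Let's trace through this code step by step.

Initialize: answer = [item * 2 for item in range(6)]

After execution: answer = [0, 2, 4, 6, 8, 10]
[0, 2, 4, 6, 8, 10]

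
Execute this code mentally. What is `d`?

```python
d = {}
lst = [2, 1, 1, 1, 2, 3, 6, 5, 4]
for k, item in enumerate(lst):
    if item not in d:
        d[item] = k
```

Let's trace through this code step by step.

Initialize: d = {}
Initialize: lst = [2, 1, 1, 1, 2, 3, 6, 5, 4]
Entering loop: for k, item in enumerate(lst):

After execution: d = {2: 0, 1: 1, 3: 5, 6: 6, 5: 7, 4: 8}
{2: 0, 1: 1, 3: 5, 6: 6, 5: 7, 4: 8}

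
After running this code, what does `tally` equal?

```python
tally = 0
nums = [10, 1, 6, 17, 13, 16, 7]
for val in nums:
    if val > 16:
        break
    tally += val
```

Let's trace through this code step by step.

Initialize: tally = 0
Initialize: nums = [10, 1, 6, 17, 13, 16, 7]
Entering loop: for val in nums:

After execution: tally = 17
17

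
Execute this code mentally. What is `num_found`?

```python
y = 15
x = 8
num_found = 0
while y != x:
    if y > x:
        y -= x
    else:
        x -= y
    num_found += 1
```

Let's trace through this code step by step.

Initialize: y = 15
Initialize: x = 8
Initialize: num_found = 0
Entering loop: while y != x:

After execution: num_found = 8
8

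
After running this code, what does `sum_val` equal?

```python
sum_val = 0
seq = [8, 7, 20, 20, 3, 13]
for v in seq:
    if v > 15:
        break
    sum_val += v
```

Let's trace through this code step by step.

Initialize: sum_val = 0
Initialize: seq = [8, 7, 20, 20, 3, 13]
Entering loop: for v in seq:

After execution: sum_val = 15
15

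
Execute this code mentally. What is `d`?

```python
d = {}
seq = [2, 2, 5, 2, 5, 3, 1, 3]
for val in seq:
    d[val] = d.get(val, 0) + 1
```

Let's trace through this code step by step.

Initialize: d = {}
Initialize: seq = [2, 2, 5, 2, 5, 3, 1, 3]
Entering loop: for val in seq:

After execution: d = {2: 3, 5: 2, 3: 2, 1: 1}
{2: 3, 5: 2, 3: 2, 1: 1}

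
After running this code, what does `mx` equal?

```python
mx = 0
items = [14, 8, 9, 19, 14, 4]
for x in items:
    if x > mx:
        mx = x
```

Let's trace through this code step by step.

Initialize: mx = 0
Initialize: items = [14, 8, 9, 19, 14, 4]
Entering loop: for x in items:

After execution: mx = 19
19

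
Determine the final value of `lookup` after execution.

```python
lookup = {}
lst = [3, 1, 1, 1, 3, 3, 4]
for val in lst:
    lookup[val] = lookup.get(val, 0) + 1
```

Let's trace through this code step by step.

Initialize: lookup = {}
Initialize: lst = [3, 1, 1, 1, 3, 3, 4]
Entering loop: for val in lst:

After execution: lookup = {3: 3, 1: 3, 4: 1}
{3: 3, 1: 3, 4: 1}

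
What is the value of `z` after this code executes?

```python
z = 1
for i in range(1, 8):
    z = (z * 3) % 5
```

Let's trace through this code step by step.

Initialize: z = 1
Entering loop: for i in range(1, 8):

After execution: z = 2
2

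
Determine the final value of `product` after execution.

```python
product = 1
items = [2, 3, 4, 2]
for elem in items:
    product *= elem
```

Let's trace through this code step by step.

Initialize: product = 1
Initialize: items = [2, 3, 4, 2]
Entering loop: for elem in items:

After execution: product = 48
48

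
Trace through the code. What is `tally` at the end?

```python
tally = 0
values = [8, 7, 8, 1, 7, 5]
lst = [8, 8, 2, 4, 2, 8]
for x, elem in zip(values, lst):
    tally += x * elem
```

Let's trace through this code step by step.

Initialize: tally = 0
Initialize: values = [8, 7, 8, 1, 7, 5]
Initialize: lst = [8, 8, 2, 4, 2, 8]
Entering loop: for x, elem in zip(values, lst):

After execution: tally = 194
194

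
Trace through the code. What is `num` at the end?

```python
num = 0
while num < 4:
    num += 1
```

Let's trace through this code step by step.

Initialize: num = 0
Entering loop: while num < 4:

After execution: num = 4
4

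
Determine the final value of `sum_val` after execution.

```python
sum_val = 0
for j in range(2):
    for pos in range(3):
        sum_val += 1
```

Let's trace through this code step by step.

Initialize: sum_val = 0
Entering loop: for j in range(2):

After execution: sum_val = 6
6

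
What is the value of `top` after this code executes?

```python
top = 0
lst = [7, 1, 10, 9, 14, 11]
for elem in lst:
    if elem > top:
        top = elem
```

Let's trace through this code step by step.

Initialize: top = 0
Initialize: lst = [7, 1, 10, 9, 14, 11]
Entering loop: for elem in lst:

After execution: top = 14
14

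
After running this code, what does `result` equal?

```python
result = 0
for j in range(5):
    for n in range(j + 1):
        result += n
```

Let's trace through this code step by step.

Initialize: result = 0
Entering loop: for j in range(5):

After execution: result = 20
20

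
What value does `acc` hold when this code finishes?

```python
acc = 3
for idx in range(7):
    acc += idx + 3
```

Let's trace through this code step by step.

Initialize: acc = 3
Entering loop: for idx in range(7):

After execution: acc = 45
45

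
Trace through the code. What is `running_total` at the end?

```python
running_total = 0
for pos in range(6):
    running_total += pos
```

Let's trace through this code step by step.

Initialize: running_total = 0
Entering loop: for pos in range(6):

After execution: running_total = 15
15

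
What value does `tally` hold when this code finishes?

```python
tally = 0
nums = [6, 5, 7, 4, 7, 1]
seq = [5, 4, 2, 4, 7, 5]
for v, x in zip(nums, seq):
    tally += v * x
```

Let's trace through this code step by step.

Initialize: tally = 0
Initialize: nums = [6, 5, 7, 4, 7, 1]
Initialize: seq = [5, 4, 2, 4, 7, 5]
Entering loop: for v, x in zip(nums, seq):

After execution: tally = 134
134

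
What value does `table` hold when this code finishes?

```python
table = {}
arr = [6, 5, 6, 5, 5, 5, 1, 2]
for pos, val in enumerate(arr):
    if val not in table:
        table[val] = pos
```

Let's trace through this code step by step.

Initialize: table = {}
Initialize: arr = [6, 5, 6, 5, 5, 5, 1, 2]
Entering loop: for pos, val in enumerate(arr):

After execution: table = {6: 0, 5: 1, 1: 6, 2: 7}
{6: 0, 5: 1, 1: 6, 2: 7}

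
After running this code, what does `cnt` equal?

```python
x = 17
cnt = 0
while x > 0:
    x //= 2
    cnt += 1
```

Let's trace through this code step by step.

Initialize: x = 17
Initialize: cnt = 0
Entering loop: while x > 0:

After execution: cnt = 5
5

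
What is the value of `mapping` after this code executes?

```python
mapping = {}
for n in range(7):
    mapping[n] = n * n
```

Let's trace through this code step by step.

Initialize: mapping = {}
Entering loop: for n in range(7):

After execution: mapping = {0: 0, 1: 1, 2: 4, 3: 9, 4: 16, 5: 25, 6: 36}
{0: 0, 1: 1, 2: 4, 3: 9, 4: 16, 5: 25, 6: 36}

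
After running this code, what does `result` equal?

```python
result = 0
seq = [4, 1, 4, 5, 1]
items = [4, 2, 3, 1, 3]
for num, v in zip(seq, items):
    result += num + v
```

Let's trace through this code step by step.

Initialize: result = 0
Initialize: seq = [4, 1, 4, 5, 1]
Initialize: items = [4, 2, 3, 1, 3]
Entering loop: for num, v in zip(seq, items):

After execution: result = 28
28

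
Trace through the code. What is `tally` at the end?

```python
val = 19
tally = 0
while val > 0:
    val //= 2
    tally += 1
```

Let's trace through this code step by step.

Initialize: val = 19
Initialize: tally = 0
Entering loop: while val > 0:

After execution: tally = 5
5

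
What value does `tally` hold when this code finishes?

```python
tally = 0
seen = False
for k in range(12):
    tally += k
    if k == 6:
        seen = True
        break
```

Let's trace through this code step by step.

Initialize: tally = 0
Initialize: seen = False
Entering loop: for k in range(12):

After execution: tally = 21
21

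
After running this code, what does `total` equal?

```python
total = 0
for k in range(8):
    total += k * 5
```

Let's trace through this code step by step.

Initialize: total = 0
Entering loop: for k in range(8):

After execution: total = 140
140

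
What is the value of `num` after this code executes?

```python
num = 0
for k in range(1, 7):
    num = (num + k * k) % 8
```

Let's trace through this code step by step.

Initialize: num = 0
Entering loop: for k in range(1, 7):

After execution: num = 3
3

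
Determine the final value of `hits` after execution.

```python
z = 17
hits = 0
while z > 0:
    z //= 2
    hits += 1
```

Let's trace through this code step by step.

Initialize: z = 17
Initialize: hits = 0
Entering loop: while z > 0:

After execution: hits = 5
5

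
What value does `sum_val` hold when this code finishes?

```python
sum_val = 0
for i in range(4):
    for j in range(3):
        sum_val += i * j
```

Let's trace through this code step by step.

Initialize: sum_val = 0
Entering loop: for i in range(4):

After execution: sum_val = 18
18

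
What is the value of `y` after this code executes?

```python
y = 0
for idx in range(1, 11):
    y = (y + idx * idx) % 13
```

Let's trace through this code step by step.

Initialize: y = 0
Entering loop: for idx in range(1, 11):

After execution: y = 8
8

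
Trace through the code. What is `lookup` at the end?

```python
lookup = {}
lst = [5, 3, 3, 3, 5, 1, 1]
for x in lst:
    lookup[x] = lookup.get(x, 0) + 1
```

Let's trace through this code step by step.

Initialize: lookup = {}
Initialize: lst = [5, 3, 3, 3, 5, 1, 1]
Entering loop: for x in lst:

After execution: lookup = {5: 2, 3: 3, 1: 2}
{5: 2, 3: 3, 1: 2}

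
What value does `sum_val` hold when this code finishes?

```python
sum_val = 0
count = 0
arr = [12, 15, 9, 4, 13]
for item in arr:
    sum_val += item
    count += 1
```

Let's trace through this code step by step.

Initialize: sum_val = 0
Initialize: count = 0
Initialize: arr = [12, 15, 9, 4, 13]
Entering loop: for item in arr:

After execution: sum_val = 53
53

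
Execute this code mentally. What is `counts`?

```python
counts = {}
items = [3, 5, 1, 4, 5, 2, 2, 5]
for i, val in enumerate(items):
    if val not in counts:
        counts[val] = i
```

Let's trace through this code step by step.

Initialize: counts = {}
Initialize: items = [3, 5, 1, 4, 5, 2, 2, 5]
Entering loop: for i, val in enumerate(items):

After execution: counts = {3: 0, 5: 1, 1: 2, 4: 3, 2: 5}
{3: 0, 5: 1, 1: 2, 4: 3, 2: 5}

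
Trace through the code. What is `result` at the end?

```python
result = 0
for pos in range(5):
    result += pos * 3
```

Let's trace through this code step by step.

Initialize: result = 0
Entering loop: for pos in range(5):

After execution: result = 30
30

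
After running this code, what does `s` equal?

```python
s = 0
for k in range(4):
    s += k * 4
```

Let's trace through this code step by step.

Initialize: s = 0
Entering loop: for k in range(4):

After execution: s = 24
24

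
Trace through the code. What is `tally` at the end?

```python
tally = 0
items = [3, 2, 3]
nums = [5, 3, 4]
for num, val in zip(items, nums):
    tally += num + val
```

Let's trace through this code step by step.

Initialize: tally = 0
Initialize: items = [3, 2, 3]
Initialize: nums = [5, 3, 4]
Entering loop: for num, val in zip(items, nums):

After execution: tally = 20
20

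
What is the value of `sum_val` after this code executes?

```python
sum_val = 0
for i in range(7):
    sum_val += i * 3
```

Let's trace through this code step by step.

Initialize: sum_val = 0
Entering loop: for i in range(7):

After execution: sum_val = 63
63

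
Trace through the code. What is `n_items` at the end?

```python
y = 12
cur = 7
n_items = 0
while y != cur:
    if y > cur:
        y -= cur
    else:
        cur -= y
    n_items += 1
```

Let's trace through this code step by step.

Initialize: y = 12
Initialize: cur = 7
Initialize: n_items = 0
Entering loop: while y != cur:

After execution: n_items = 5
5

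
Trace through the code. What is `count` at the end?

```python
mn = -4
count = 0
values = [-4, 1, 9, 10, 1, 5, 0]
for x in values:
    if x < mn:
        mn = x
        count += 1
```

Let's trace through this code step by step.

Initialize: mn = -4
Initialize: count = 0
Initialize: values = [-4, 1, 9, 10, 1, 5, 0]
Entering loop: for x in values:

After execution: count = 0
0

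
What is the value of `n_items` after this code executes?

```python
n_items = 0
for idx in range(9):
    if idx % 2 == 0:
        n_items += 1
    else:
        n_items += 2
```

Let's trace through this code step by step.

Initialize: n_items = 0
Entering loop: for idx in range(9):

After execution: n_items = 13
13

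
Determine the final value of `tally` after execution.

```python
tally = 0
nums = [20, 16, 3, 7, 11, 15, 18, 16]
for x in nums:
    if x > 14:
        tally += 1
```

Let's trace through this code step by step.

Initialize: tally = 0
Initialize: nums = [20, 16, 3, 7, 11, 15, 18, 16]
Entering loop: for x in nums:

After execution: tally = 5
5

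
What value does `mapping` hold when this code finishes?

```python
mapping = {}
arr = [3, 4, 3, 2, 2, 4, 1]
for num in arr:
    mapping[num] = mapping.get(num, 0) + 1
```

Let's trace through this code step by step.

Initialize: mapping = {}
Initialize: arr = [3, 4, 3, 2, 2, 4, 1]
Entering loop: for num in arr:

After execution: mapping = {3: 2, 4: 2, 2: 2, 1: 1}
{3: 2, 4: 2, 2: 2, 1: 1}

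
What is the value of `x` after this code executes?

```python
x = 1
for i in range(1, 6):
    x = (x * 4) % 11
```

Let's trace through this code step by step.

Initialize: x = 1
Entering loop: for i in range(1, 6):

After execution: x = 1
1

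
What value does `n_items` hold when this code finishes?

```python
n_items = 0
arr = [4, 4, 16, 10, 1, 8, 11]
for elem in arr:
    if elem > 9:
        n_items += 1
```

Let's trace through this code step by step.

Initialize: n_items = 0
Initialize: arr = [4, 4, 16, 10, 1, 8, 11]
Entering loop: for elem in arr:

After execution: n_items = 3
3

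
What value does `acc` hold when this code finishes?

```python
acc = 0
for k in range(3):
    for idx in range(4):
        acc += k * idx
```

Let's trace through this code step by step.

Initialize: acc = 0
Entering loop: for k in range(3):

After execution: acc = 18
18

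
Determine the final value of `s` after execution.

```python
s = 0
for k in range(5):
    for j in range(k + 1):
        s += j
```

Let's trace through this code step by step.

Initialize: s = 0
Entering loop: for k in range(5):

After execution: s = 20
20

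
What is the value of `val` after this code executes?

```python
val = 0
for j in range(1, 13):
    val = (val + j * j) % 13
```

Let's trace through this code step by step.

Initialize: val = 0
Entering loop: for j in range(1, 13):

After execution: val = 0
0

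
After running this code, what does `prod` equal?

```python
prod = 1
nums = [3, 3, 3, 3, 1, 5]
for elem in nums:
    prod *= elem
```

Let's trace through this code step by step.

Initialize: prod = 1
Initialize: nums = [3, 3, 3, 3, 1, 5]
Entering loop: for elem in nums:

After execution: prod = 405
405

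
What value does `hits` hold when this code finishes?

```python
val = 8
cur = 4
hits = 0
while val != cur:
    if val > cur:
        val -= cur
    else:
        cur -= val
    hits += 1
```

Let's trace through this code step by step.

Initialize: val = 8
Initialize: cur = 4
Initialize: hits = 0
Entering loop: while val != cur:

After execution: hits = 1
1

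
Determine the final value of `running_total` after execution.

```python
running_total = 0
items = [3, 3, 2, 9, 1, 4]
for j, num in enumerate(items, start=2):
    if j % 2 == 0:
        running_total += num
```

Let's trace through this code step by step.

Initialize: running_total = 0
Initialize: items = [3, 3, 2, 9, 1, 4]
Entering loop: for j, num in enumerate(items, start=2):

After execution: running_total = 6
6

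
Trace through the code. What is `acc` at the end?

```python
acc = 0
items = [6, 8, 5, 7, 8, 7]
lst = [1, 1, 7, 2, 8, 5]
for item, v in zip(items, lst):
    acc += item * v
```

Let's trace through this code step by step.

Initialize: acc = 0
Initialize: items = [6, 8, 5, 7, 8, 7]
Initialize: lst = [1, 1, 7, 2, 8, 5]
Entering loop: for item, v in zip(items, lst):

After execution: acc = 162
162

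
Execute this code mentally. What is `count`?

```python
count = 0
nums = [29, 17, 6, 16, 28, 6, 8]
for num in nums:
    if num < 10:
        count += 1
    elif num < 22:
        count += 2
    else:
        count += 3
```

Let's trace through this code step by step.

Initialize: count = 0
Initialize: nums = [29, 17, 6, 16, 28, 6, 8]
Entering loop: for num in nums:

After execution: count = 13
13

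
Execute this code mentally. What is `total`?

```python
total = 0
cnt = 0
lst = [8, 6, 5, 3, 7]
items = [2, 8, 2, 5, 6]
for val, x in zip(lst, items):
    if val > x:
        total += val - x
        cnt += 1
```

Let's trace through this code step by step.

Initialize: total = 0
Initialize: cnt = 0
Initialize: lst = [8, 6, 5, 3, 7]
Initialize: items = [2, 8, 2, 5, 6]
Entering loop: for val, x in zip(lst, items):

After execution: total = 10
10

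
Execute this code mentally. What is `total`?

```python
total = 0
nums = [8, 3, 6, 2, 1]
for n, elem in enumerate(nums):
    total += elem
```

Let's trace through this code step by step.

Initialize: total = 0
Initialize: nums = [8, 3, 6, 2, 1]
Entering loop: for n, elem in enumerate(nums):

After execution: total = 20
20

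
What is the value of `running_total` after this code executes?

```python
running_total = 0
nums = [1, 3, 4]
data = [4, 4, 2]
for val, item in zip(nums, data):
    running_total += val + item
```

Let's trace through this code step by step.

Initialize: running_total = 0
Initialize: nums = [1, 3, 4]
Initialize: data = [4, 4, 2]
Entering loop: for val, item in zip(nums, data):

After execution: running_total = 18
18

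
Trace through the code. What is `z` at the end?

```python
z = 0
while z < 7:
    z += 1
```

Let's trace through this code step by step.

Initialize: z = 0
Entering loop: while z < 7:

After execution: z = 7
7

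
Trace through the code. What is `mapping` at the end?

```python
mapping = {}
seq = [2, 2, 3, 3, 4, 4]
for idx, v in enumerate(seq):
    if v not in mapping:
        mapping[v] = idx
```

Let's trace through this code step by step.

Initialize: mapping = {}
Initialize: seq = [2, 2, 3, 3, 4, 4]
Entering loop: for idx, v in enumerate(seq):

After execution: mapping = {2: 0, 3: 2, 4: 4}
{2: 0, 3: 2, 4: 4}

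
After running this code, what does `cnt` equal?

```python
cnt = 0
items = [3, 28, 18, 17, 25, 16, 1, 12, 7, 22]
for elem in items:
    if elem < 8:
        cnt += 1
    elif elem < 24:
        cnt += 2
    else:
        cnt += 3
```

Let's trace through this code step by step.

Initialize: cnt = 0
Initialize: items = [3, 28, 18, 17, 25, 16, 1, 12, 7, 22]
Entering loop: for elem in items:

After execution: cnt = 19
19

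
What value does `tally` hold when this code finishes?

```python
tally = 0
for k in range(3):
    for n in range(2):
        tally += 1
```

Let's trace through this code step by step.

Initialize: tally = 0
Entering loop: for k in range(3):

After execution: tally = 6
6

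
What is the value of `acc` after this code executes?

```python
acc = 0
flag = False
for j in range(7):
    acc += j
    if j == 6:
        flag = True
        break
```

Let's trace through this code step by step.

Initialize: acc = 0
Initialize: flag = False
Entering loop: for j in range(7):

After execution: acc = 21
21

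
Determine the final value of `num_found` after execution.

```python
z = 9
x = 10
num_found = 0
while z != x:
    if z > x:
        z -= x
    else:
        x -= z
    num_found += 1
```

Let's trace through this code step by step.

Initialize: z = 9
Initialize: x = 10
Initialize: num_found = 0
Entering loop: while z != x:

After execution: num_found = 9
9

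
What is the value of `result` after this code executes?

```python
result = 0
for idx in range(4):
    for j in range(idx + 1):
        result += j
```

Let's trace through this code step by step.

Initialize: result = 0
Entering loop: for idx in range(4):

After execution: result = 10
10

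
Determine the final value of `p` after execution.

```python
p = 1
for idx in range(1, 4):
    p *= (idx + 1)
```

Let's trace through this code step by step.

Initialize: p = 1
Entering loop: for idx in range(1, 4):

After execution: p = 24
24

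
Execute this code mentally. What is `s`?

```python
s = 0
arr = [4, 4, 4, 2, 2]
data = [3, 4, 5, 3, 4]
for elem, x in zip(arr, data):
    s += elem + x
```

Let's trace through this code step by step.

Initialize: s = 0
Initialize: arr = [4, 4, 4, 2, 2]
Initialize: data = [3, 4, 5, 3, 4]
Entering loop: for elem, x in zip(arr, data):

After execution: s = 35
35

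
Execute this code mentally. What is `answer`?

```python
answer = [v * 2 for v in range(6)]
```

Let's trace through this code step by step.

Initialize: answer = [v * 2 for v in range(6)]

After execution: answer = [0, 2, 4, 6, 8, 10]
[0, 2, 4, 6, 8, 10]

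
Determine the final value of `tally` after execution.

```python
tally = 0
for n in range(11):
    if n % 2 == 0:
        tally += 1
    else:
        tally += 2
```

Let's trace through this code step by step.

Initialize: tally = 0
Entering loop: for n in range(11):

After execution: tally = 16
16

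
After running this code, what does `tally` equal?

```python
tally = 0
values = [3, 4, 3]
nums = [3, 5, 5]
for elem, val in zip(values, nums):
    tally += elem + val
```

Let's trace through this code step by step.

Initialize: tally = 0
Initialize: values = [3, 4, 3]
Initialize: nums = [3, 5, 5]
Entering loop: for elem, val in zip(values, nums):

After execution: tally = 23
23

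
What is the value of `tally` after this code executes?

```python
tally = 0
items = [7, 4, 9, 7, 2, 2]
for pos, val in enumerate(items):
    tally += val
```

Let's trace through this code step by step.

Initialize: tally = 0
Initialize: items = [7, 4, 9, 7, 2, 2]
Entering loop: for pos, val in enumerate(items):

After execution: tally = 31
31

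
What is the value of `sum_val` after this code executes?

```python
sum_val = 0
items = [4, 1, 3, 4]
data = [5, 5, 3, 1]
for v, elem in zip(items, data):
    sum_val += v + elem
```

Let's trace through this code step by step.

Initialize: sum_val = 0
Initialize: items = [4, 1, 3, 4]
Initialize: data = [5, 5, 3, 1]
Entering loop: for v, elem in zip(items, data):

After execution: sum_val = 26
26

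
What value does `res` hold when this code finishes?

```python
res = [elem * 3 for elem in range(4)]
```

Let's trace through this code step by step.

Initialize: res = [elem * 3 for elem in range(4)]

After execution: res = [0, 3, 6, 9]
[0, 3, 6, 9]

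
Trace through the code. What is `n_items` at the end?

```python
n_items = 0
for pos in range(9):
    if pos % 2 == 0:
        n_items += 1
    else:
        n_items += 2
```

Let's trace through this code step by step.

Initialize: n_items = 0
Entering loop: for pos in range(9):

After execution: n_items = 13
13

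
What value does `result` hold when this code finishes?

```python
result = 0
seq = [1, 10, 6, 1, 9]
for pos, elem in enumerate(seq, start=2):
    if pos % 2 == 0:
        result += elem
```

Let's trace through this code step by step.

Initialize: result = 0
Initialize: seq = [1, 10, 6, 1, 9]
Entering loop: for pos, elem in enumerate(seq, start=2):

After execution: result = 16
16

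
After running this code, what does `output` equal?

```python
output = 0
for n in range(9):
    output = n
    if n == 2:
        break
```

Let's trace through this code step by step.

Initialize: output = 0
Entering loop: for n in range(9):

After execution: output = 2
2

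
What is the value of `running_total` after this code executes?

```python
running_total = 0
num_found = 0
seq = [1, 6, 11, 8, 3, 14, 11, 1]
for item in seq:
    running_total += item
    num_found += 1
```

Let's trace through this code step by step.

Initialize: running_total = 0
Initialize: num_found = 0
Initialize: seq = [1, 6, 11, 8, 3, 14, 11, 1]
Entering loop: for item in seq:

After execution: running_total = 55
55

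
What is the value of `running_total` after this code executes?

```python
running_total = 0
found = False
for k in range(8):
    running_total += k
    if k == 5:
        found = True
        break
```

Let's trace through this code step by step.

Initialize: running_total = 0
Initialize: found = False
Entering loop: for k in range(8):

After execution: running_total = 15
15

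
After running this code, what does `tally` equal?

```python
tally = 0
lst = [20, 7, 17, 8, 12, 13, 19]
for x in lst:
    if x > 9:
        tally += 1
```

Let's trace through this code step by step.

Initialize: tally = 0
Initialize: lst = [20, 7, 17, 8, 12, 13, 19]
Entering loop: for x in lst:

After execution: tally = 5
5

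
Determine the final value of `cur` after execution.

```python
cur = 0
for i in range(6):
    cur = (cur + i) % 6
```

Let's trace through this code step by step.

Initialize: cur = 0
Entering loop: for i in range(6):

After execution: cur = 3
3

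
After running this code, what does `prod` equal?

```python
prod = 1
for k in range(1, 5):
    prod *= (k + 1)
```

Let's trace through this code step by step.

Initialize: prod = 1
Entering loop: for k in range(1, 5):

After execution: prod = 120
120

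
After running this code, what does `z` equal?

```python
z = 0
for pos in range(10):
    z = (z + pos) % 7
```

Let's trace through this code step by step.

Initialize: z = 0
Entering loop: for pos in range(10):

After execution: z = 3
3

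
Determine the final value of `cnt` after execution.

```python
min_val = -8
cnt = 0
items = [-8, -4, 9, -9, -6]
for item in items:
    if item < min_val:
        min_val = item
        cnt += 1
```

Let's trace through this code step by step.

Initialize: min_val = -8
Initialize: cnt = 0
Initialize: items = [-8, -4, 9, -9, -6]
Entering loop: for item in items:

After execution: cnt = 1
1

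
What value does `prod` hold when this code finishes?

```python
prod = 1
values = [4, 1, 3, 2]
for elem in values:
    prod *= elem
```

Let's trace through this code step by step.

Initialize: prod = 1
Initialize: values = [4, 1, 3, 2]
Entering loop: for elem in values:

After execution: prod = 24
24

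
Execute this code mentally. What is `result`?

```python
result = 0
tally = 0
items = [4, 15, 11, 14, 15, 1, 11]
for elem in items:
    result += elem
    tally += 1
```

Let's trace through this code step by step.

Initialize: result = 0
Initialize: tally = 0
Initialize: items = [4, 15, 11, 14, 15, 1, 11]
Entering loop: for elem in items:

After execution: result = 71
71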